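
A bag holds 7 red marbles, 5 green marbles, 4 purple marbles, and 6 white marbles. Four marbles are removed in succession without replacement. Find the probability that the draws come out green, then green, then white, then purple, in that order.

4/1463

Chain rule:
P = 5/22 × 4/21 × 6/20 × 4/19 = 480/175560 = 4/1463.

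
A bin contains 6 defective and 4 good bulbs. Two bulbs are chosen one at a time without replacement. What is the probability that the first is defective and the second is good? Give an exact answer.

Multiply the probability of each draw given the previous ones:
P = 6/10 × 4/9 = 24/90 = 4/15.

4/15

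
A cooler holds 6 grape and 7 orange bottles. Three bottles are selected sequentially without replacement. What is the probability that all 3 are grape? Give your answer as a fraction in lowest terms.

P(all grape) = 6/13 × 5/12 × 4/11 = 120/1716 = 10/143.

10/143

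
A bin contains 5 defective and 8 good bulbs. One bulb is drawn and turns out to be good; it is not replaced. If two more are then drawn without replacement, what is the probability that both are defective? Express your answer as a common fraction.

With the first bulb removed, 5 defective remain out of 12.
P = 5/12 × 4/11 = 20/132 = 5/33.

5/33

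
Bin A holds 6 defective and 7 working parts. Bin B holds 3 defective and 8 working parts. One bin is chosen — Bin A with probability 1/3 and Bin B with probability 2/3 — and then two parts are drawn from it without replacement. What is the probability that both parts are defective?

From Bin A: P(both defective) = (6/13)(5/12) = 5/26.
From Bin B: P(both defective) = (3/11)(2/10) = 3/55.
Total probability = (1/3)(5/26) + (2/3)(3/55) = 431/4290.

431/4290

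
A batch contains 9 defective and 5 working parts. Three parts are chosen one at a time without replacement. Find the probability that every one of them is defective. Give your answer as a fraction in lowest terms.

3/13

P(all defective) = 9/14 × 8/13 × 7/12 = 504/2184 = 3/13.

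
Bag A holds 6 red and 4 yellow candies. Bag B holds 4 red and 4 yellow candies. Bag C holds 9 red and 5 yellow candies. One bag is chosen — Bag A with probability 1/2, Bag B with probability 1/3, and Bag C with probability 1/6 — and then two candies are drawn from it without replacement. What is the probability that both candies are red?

83/273

From Bag A: P(both red) = (6/10)(5/9) = 1/3.
From Bag B: P(both red) = (4/8)(3/7) = 3/14.
From Bag C: P(both red) = (9/14)(8/13) = 36/91.
Total probability = (1/2)(1/3) + (1/3)(3/14) + (1/6)(36/91) = 83/273.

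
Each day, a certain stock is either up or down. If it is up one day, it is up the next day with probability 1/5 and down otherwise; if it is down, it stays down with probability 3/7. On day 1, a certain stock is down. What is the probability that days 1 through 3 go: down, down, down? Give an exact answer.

Day 1 is given. For each transition, use the conditional probability from the current state:
P(down | down) = 3/7; P(down | down) = 3/7.
P = 3/7 × 3/7 = 9/49.

9/49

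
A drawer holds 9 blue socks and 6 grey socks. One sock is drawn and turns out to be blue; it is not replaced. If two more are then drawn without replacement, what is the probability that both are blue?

4/13

After the first draw, 8 of the remaining 14 socks are blue.
P = 8/14 × 7/13 = 56/182 = 4/13.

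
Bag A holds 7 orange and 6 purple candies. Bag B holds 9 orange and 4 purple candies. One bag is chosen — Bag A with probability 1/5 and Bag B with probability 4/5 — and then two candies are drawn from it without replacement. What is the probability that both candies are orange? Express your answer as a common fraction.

From Bag A: P(both orange) = (7/13)(6/12) = 7/26.
From Bag B: P(both orange) = (9/13)(8/12) = 6/13.
Total probability = (1/5)(7/26) + (4/5)(6/13) = 11/26.

11/26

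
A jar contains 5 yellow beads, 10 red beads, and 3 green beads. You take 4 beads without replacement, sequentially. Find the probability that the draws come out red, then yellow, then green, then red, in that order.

Chain rule:
P = 10/18 × 5/17 × 3/16 × 9/15 = 1350/73440 = 5/272.

5/272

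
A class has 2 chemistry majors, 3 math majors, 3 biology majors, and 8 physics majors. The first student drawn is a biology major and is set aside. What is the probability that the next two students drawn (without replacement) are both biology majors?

1/105

With the first student removed, 2 biology majors remain out of 15.
P = 2/15 × 1/14 = 2/210 = 1/105.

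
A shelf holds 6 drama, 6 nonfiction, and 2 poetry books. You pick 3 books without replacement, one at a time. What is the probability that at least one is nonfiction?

11/13

P(no nonfiction) = 8/14 × 7/13 × 6/12 = 336/2184 = 2/13.
P(at least one) = 1 − 2/13 = 11/13.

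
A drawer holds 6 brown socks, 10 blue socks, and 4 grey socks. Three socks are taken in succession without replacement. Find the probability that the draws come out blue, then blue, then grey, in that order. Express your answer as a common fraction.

1/19

Multiply the probability of each draw given the previous ones:
P = 10/20 × 9/19 × 4/18 = 360/6840 = 1/19.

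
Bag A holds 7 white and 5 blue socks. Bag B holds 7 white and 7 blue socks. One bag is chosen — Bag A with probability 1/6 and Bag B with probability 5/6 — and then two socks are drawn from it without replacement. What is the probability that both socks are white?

421/1716

From Bag A: P(both white) = (7/12)(6/11) = 7/22.
From Bag B: P(both white) = (7/14)(6/13) = 3/13.
Total probability = (1/6)(7/22) + (5/6)(3/13) = 421/1716.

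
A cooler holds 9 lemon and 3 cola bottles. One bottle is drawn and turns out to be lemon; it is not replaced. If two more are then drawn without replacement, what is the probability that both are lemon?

After the first draw, 8 of the remaining 11 bottles are lemon.
P = 8/11 × 7/10 = 56/110 = 28/55.

28/55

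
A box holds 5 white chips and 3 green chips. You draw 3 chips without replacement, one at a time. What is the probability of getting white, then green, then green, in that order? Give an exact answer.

5/56

Chain rule:
P = 5/8 × 3/7 × 2/6 = 30/336 = 5/56.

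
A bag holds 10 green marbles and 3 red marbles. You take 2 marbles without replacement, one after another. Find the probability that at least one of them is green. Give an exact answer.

25/26

P(no green) = 3/13 × 2/12 = 6/156 = 1/26.
P(at least one) = 1 − 1/26 = 25/26.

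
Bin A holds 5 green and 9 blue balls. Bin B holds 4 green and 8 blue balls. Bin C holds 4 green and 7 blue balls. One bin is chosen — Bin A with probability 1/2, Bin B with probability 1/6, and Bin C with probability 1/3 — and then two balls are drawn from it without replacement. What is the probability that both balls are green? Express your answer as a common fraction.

From Bin A: P(both green) = (5/14)(4/13) = 10/91.
From Bin B: P(both green) = (4/12)(3/11) = 1/11.
From Bin C: P(both green) = (4/11)(3/10) = 6/55.
Total probability = (1/2)(10/91) + (1/6)(1/11) + (1/3)(6/55) = 3197/30030.

3197/30030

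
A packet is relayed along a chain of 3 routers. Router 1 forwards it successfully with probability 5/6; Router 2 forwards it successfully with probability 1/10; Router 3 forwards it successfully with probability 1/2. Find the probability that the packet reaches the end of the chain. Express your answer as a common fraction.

1/24

Each stage is reached only if all earlier stages succeed, so
P = 5/6 × 1/10 × 1/2 = 5/120 = 1/24.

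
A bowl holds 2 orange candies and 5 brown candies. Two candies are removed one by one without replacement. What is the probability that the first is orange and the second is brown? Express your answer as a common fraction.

Multiply the probability of each draw given the previous ones:
P = 2/7 × 5/6 = 10/42 = 5/21.

5/21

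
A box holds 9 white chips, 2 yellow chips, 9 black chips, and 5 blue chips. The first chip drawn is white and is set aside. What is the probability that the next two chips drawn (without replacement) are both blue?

5/138

With the first chip removed, 5 blue remain out of 24.
P = 5/24 × 4/23 = 20/552 = 5/138.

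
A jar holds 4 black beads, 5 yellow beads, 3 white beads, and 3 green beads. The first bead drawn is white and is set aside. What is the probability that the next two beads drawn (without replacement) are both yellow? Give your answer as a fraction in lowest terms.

With the first bead removed, 5 yellow remain out of 14.
P = 5/14 × 4/13 = 20/182 = 10/91.

10/91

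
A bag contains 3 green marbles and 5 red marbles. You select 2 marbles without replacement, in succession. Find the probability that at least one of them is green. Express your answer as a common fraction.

P(no green) = 5/8 × 4/7 = 20/56 = 5/14.
P(at least one) = 1 − 5/14 = 9/14.

9/14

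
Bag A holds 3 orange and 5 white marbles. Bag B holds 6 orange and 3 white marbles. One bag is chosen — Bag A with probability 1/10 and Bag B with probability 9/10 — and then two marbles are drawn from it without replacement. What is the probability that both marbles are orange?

27/70

From Bag A: P(both orange) = (3/8)(2/7) = 3/28.
From Bag B: P(both orange) = (6/9)(5/8) = 5/12.
Total probability = (1/10)(3/28) + (9/10)(5/12) = 27/70.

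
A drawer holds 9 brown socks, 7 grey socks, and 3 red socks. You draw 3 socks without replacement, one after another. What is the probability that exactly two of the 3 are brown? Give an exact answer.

One ordering (brown drawn first) has probability 9/19 × 8/18 × 10/17 = 720/5814 = 40/323.
There are C(3,2) = 3 such orderings, each equally likely, so P = 3 × 40/323 = 120/323.

120/323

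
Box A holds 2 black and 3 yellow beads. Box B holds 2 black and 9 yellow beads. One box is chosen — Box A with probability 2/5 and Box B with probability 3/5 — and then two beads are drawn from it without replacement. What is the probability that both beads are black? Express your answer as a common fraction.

14/275

From Box A: P(both black) = (2/5)(1/4) = 1/10.
From Box B: P(both black) = (2/11)(1/10) = 1/55.
Total probability = (2/5)(1/10) + (3/5)(1/55) = 14/275.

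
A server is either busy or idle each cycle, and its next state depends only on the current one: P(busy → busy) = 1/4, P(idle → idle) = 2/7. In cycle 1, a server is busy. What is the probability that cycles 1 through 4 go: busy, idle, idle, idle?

3/49

Cycle 1 is given. For each transition, use the conditional probability from the current state:
P(idle | busy) = 3/4; P(idle | idle) = 2/7; P(idle | idle) = 2/7.
P = 3/4 × 2/7 × 2/7 = 12/196 = 3/49.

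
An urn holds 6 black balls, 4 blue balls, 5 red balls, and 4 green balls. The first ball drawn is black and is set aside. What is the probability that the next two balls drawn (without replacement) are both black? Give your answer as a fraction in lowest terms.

10/153

With the first ball removed, 5 black remain out of 18.
P = 5/18 × 4/17 = 20/306 = 10/153.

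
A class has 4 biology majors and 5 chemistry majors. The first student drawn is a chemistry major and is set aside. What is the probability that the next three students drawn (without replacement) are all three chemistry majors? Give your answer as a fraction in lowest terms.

1/14

With the first student removed, 4 chemistry majors remain out of 8.
P = 4/8 × 3/7 × 2/6 = 24/336 = 1/14.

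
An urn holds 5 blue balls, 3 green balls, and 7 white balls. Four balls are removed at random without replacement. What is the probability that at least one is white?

37/39

P(no white) = 8/15 × 7/14 × 6/13 × 5/12 = 1680/32760 = 2/39.
P(at least one) = 1 − 2/39 = 37/39.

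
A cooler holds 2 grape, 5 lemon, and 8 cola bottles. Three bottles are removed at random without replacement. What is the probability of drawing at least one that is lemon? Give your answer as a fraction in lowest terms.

P(no lemon) = 10/15 × 9/14 × 8/13 = 720/2730 = 24/91.
P(at least one) = 1 − 24/91 = 67/91.

67/91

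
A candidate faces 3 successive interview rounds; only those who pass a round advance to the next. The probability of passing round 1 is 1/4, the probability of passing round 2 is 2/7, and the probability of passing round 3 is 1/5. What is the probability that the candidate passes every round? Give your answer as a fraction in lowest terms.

Multiplying along the chain,
P = 1/4 × 2/7 × 1/5 = 2/140 = 1/70.

1/70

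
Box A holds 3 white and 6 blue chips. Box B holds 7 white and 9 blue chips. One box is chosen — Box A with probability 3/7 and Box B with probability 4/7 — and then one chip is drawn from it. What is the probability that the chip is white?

From Box A: P(white) = 3/9.
From Box B: P(white) = 7/16.
Total probability = (3/7)(3/9) + (4/7)(7/16) = 11/28.

11/28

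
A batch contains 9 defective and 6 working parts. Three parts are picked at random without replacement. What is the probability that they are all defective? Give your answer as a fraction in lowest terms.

12/65

P = 9/15 × 8/14 × 7/13 = 504/2730 = 12/65.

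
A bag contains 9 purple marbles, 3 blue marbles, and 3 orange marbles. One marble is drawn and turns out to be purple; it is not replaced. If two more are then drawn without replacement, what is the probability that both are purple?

4/13

After the first draw, 8 of the remaining 14 marbles are purple.
P = 8/14 × 7/13 = 56/182 = 4/13.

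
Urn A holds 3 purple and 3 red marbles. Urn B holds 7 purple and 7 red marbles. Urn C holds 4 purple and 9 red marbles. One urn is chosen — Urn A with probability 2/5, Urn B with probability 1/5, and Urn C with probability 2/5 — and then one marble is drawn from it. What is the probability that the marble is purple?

11/26

From Urn A: P(purple) = 3/6.
From Urn B: P(purple) = 7/14.
From Urn C: P(purple) = 4/13.
Total probability = (2/5)(3/6) + (1/5)(7/14) + (2/5)(4/13) = 11/26.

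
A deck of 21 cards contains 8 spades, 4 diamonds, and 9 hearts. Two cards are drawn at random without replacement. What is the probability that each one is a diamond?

1/35

P(every draw is a diamond) = 4/21 × 3/20 = 12/420 = 1/35.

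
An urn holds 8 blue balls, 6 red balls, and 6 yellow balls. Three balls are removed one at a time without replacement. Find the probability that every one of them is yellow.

P(every draw is yellow) = 6/20 × 5/19 × 4/18 = 120/6840 = 1/57.

1/57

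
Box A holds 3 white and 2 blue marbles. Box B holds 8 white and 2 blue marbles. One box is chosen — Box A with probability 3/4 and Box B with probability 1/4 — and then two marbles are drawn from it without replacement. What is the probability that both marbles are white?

137/360

From Box A: P(both white) = (3/5)(2/4) = 3/10.
From Box B: P(both white) = (8/10)(7/9) = 28/45.
Total probability = (3/4)(3/10) + (1/4)(28/45) = 137/360.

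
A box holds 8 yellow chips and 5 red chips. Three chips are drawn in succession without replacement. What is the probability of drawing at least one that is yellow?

P(no yellow) = 5/13 × 4/12 × 3/11 = 60/1716 = 5/143.
P(at least one) = 1 − 5/143 = 138/143.

138/143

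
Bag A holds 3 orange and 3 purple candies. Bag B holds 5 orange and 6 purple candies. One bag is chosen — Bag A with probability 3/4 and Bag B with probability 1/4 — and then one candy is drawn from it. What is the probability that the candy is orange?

From Bag A: P(orange) = 3/6.
From Bag B: P(orange) = 5/11.
Total probability = (3/4)(3/6) + (1/4)(5/11) = 43/88.

43/88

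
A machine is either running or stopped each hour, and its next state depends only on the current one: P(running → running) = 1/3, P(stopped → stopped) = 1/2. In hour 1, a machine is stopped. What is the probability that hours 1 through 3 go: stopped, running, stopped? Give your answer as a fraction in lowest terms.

1/3

Hour 1 is given. For each transition, use the conditional probability from the current state:
P(running | stopped) = 1/2; P(stopped | running) = 2/3.
P = 1/2 × 2/3 = 2/6 = 1/3.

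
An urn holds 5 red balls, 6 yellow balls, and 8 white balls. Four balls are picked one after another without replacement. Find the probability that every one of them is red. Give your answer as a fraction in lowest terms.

5/3876

P = 5/19 × 4/18 × 3/17 × 2/16 = 120/93024 = 5/3876.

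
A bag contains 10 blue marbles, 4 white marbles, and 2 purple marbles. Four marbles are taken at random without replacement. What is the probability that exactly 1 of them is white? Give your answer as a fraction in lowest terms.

One ordering (white drawn first) has probability 4/16 × 12/15 × 11/14 × 10/13 = 5280/43680 = 11/91.
There are C(4,1) = 4 such orderings, each equally likely, so P = 4 × 11/91 = 44/91.

44/91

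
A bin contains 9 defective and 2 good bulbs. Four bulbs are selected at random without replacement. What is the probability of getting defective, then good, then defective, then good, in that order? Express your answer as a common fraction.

1/55

Multiply the probability of each draw given the previous ones:
P = 9/11 × 2/10 × 8/9 × 1/8 = 144/7920 = 1/55.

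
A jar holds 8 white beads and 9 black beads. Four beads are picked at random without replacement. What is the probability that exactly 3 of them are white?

18/85

One ordering (white drawn first) has probability 8/17 × 7/16 × 6/15 × 9/14 = 3024/57120 = 9/170.
There are C(4,3) = 4 such orderings, each equally likely, so P = 4 × 9/170 = 18/85.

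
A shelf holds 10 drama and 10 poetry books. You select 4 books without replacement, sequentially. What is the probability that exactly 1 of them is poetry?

One ordering (poetry drawn first) has probability 10/20 × 10/19 × 9/18 × 8/17 = 7200/116280 = 20/323.
There are C(4,1) = 4 such orderings, each equally likely, so P = 4 × 20/323 = 80/323.

80/323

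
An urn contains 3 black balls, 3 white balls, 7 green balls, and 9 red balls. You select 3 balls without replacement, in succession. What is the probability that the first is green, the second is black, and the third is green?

3/220

Each draw changes the counts, so multiply the conditional probabilities along the sequence:
P = 7/22 × 3/21 × 6/20 = 126/9240 = 3/220.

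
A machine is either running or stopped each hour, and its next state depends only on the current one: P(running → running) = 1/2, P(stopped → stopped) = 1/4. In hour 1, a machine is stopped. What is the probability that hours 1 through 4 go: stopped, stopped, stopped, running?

Hour 1 is given. For each transition, use the conditional probability from the current state:
P(stopped | stopped) = 1/4; P(stopped | stopped) = 1/4; P(running | stopped) = 3/4.
P = 1/4 × 1/4 × 3/4 = 3/64.

3/64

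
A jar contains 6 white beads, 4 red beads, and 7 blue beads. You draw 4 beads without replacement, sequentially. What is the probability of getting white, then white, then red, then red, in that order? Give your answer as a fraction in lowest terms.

Chain rule:
P = 6/17 × 5/16 × 4/15 × 3/14 = 360/57120 = 3/476.

3/476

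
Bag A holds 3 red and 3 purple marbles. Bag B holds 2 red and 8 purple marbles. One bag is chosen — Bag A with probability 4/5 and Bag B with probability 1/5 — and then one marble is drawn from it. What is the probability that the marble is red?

From Bag A: P(red) = 3/6.
From Bag B: P(red) = 2/10.
Total probability = (4/5)(3/6) + (1/5)(2/10) = 11/25.

11/25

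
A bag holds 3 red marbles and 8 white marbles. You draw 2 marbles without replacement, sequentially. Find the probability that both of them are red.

3/55

P(all red) = 3/11 × 2/10 = 6/110 = 3/55.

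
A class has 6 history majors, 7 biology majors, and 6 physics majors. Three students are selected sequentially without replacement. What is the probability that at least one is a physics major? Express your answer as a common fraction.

683/969

P(no physics majors) = 13/19 × 12/18 × 11/17 = 1716/5814 = 286/969.
P(at least one) = 1 − 286/969 = 683/969.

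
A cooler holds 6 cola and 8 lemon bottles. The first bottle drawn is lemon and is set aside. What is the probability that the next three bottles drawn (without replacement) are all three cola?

After the first draw, 6 of the remaining 13 bottles are cola.
P = 6/13 × 5/12 × 4/11 = 120/1716 = 10/143.

10/143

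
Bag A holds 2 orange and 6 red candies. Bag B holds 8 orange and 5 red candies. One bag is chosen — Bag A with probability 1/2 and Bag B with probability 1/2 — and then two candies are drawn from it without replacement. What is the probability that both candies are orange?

431/2184

From Bag A: P(both orange) = (2/8)(1/7) = 1/28.
From Bag B: P(both orange) = (8/13)(7/12) = 14/39.
Total probability = (1/2)(1/28) + (1/2)(14/39) = 431/2184.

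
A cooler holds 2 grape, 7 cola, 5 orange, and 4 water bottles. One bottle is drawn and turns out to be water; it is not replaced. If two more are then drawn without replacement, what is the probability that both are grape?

1/136

With the first bottle removed, 2 grape remain out of 17.
P = 2/17 × 1/16 = 2/272 = 1/136.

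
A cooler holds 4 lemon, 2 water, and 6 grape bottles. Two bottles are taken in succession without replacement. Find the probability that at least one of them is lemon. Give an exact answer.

19/33

P(no lemon) = 8/12 × 7/11 = 56/132 = 14/33.
P(at least one) = 1 − 14/33 = 19/33.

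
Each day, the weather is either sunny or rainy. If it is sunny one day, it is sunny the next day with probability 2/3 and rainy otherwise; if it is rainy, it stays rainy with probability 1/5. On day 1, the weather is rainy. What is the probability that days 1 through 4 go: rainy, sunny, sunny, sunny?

16/45

Day 1 is given. For each transition, use the conditional probability from the current state:
P(sunny | rainy) = 4/5; P(sunny | sunny) = 2/3; P(sunny | sunny) = 2/3.
P = 4/5 × 2/3 × 2/3 = 16/45.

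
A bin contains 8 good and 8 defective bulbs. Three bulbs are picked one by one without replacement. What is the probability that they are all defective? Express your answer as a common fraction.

1/10

P(all defective) = 8/16 × 7/15 × 6/14 = 336/3360 = 1/10.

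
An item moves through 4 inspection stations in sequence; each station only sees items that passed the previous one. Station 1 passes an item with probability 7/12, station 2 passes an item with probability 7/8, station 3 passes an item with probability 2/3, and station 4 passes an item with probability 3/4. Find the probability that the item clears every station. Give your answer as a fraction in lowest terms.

The events are sequential, so multiply the conditional probabilities:
P = 7/12 × 7/8 × 2/3 × 3/4 = 294/1152 = 49/192.

49/192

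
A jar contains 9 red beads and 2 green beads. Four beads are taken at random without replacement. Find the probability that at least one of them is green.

34/55

P(no green) = 9/11 × 8/10 × 7/9 × 6/8 = 3024/7920 = 21/55.
P(at least one) = 1 − 21/55 = 34/55.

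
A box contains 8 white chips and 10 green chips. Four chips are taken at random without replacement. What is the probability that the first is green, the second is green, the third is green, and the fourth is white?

4/51

Multiply the probability of each draw given the previous ones:
P = 10/18 × 9/17 × 8/16 × 8/15 = 5760/73440 = 4/51.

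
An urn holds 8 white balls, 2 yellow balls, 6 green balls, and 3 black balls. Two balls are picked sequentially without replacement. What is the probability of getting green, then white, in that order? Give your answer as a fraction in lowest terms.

Multiply the probability of each draw given the previous ones:
P = 6/19 × 8/18 = 48/342 = 8/57.

8/57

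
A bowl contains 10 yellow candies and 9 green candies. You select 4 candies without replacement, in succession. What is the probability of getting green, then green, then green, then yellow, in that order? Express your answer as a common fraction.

Chain rule:
P = 9/19 × 8/18 × 7/17 × 10/16 = 5040/93024 = 35/646.

35/646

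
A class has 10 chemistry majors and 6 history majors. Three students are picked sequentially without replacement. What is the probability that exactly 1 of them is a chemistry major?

15/56

One ordering (a chemistry major drawn first) has probability 10/16 × 6/15 × 5/14 = 300/3360 = 5/56.
There are C(3,1) = 3 such orderings, each equally likely, so P = 3 × 5/56 = 15/56.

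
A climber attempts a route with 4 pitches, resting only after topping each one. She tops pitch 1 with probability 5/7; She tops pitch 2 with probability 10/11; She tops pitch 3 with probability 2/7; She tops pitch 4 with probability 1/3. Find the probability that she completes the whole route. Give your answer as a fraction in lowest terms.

The events are sequential, so multiply the conditional probabilities:
P = 5/7 × 10/11 × 2/7 × 1/3 = 100/1617.

100/1617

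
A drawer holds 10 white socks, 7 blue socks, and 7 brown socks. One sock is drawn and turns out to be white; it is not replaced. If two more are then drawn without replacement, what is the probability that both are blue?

21/253

After the first draw, 7 of the remaining 23 socks are blue.
P = 7/23 × 6/22 = 42/506 = 21/253.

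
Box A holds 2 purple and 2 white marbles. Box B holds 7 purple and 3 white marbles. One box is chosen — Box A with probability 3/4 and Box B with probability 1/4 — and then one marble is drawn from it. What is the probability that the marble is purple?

11/20

From Box A: P(purple) = 2/4.
From Box B: P(purple) = 7/10.
Total probability = (3/4)(2/4) + (1/4)(7/10) = 11/20.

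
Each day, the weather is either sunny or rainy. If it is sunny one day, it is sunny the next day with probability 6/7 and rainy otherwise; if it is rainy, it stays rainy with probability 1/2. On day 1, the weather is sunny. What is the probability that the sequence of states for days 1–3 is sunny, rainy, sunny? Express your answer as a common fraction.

1/14

Day 1 is given. For each transition, use the conditional probability from the current state:
P(rainy | sunny) = 1/7; P(sunny | rainy) = 1/2.
P = 1/7 × 1/2 = 1/14.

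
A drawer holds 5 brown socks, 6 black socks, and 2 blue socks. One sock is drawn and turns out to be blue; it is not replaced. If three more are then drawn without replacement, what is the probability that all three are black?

After the first draw, 6 of the remaining 12 socks are black.
P = 6/12 × 5/11 × 4/10 = 120/1320 = 1/11.

1/11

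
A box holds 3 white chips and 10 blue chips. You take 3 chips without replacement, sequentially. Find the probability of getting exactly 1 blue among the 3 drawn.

15/143

One ordering (blue drawn first) has probability 10/13 × 3/12 × 2/11 = 60/1716 = 5/143.
There are C(3,1) = 3 such orderings, each equally likely, so P = 3 × 5/143 = 15/143.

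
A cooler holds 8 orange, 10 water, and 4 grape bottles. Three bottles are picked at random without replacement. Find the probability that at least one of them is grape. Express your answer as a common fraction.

181/385

P(no grape) = 18/22 × 17/21 × 16/20 = 4896/9240 = 204/385.
P(at least one) = 1 − 204/385 = 181/385.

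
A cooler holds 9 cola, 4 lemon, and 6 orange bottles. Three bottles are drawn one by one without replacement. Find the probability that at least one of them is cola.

P(no cola) = 10/19 × 9/18 × 8/17 = 720/5814 = 40/323.
P(at least one) = 1 − 40/323 = 283/323.

283/323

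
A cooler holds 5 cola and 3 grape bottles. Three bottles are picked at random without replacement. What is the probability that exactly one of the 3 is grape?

15/28

One ordering (grape drawn first) has probability 3/8 × 5/7 × 4/6 = 60/336 = 5/28.
There are C(3,1) = 3 such orderings, each equally likely, so P = 3 × 5/28 = 15/28.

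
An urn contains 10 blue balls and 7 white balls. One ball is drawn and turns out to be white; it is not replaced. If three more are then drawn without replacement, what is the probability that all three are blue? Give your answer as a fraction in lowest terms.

After the first draw, 10 of the remaining 16 balls are blue.
P = 10/16 × 9/15 × 8/14 = 720/3360 = 3/14.

3/14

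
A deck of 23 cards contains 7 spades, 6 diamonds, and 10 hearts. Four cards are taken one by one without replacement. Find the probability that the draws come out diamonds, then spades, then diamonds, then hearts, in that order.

Chain rule:
P = 6/23 × 7/22 × 5/21 × 10/20 = 2100/212520 = 5/506.

5/506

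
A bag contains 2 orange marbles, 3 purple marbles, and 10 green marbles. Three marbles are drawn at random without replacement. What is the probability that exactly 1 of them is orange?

12/35

One ordering (orange drawn first) has probability 2/15 × 13/14 × 12/13 = 312/2730 = 4/35.
There are C(3,1) = 3 such orderings, each equally likely, so P = 3 × 4/35 = 12/35.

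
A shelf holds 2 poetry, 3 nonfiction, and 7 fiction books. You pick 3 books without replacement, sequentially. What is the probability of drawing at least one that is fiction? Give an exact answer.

P(no fiction) = 5/12 × 4/11 × 3/10 = 60/1320 = 1/22.
P(at least one) = 1 − 1/22 = 21/22.

21/22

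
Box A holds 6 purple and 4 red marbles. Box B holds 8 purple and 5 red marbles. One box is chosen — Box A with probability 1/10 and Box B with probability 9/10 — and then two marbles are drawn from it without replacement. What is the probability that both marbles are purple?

From Box A: P(both purple) = (6/10)(5/9) = 1/3.
From Box B: P(both purple) = (8/13)(7/12) = 14/39.
Total probability = (1/10)(1/3) + (9/10)(14/39) = 139/390.

139/390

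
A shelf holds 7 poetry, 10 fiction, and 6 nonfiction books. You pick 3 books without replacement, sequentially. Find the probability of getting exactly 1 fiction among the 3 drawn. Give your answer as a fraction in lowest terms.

780/1771

One ordering (fiction drawn first) has probability 10/23 × 13/22 × 12/21 = 1560/10626 = 260/1771.
There are C(3,1) = 3 such orderings, each equally likely, so P = 3 × 260/1771 = 780/1771.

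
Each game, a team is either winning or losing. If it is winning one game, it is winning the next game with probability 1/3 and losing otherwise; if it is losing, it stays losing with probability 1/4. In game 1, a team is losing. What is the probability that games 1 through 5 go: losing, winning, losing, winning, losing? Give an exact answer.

1/4

Game 1 is given. For each transition, use the conditional probability from the current state:
P(winning | losing) = 3/4; P(losing | winning) = 2/3; P(winning | losing) = 3/4; P(losing | winning) = 2/3.
P = 3/4 × 2/3 × 3/4 × 2/3 = 36/144 = 1/4.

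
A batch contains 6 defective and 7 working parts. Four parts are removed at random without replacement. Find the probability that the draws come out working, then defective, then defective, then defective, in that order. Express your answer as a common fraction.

Chain rule:
P = 7/13 × 6/12 × 5/11 × 4/10 = 840/17160 = 7/143.

7/143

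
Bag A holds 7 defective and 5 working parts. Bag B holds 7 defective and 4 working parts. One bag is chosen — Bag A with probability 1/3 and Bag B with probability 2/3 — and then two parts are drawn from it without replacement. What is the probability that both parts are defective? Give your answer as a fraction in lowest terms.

119/330

From Bag A: P(both defective) = (7/12)(6/11) = 7/22.
From Bag B: P(both defective) = (7/11)(6/10) = 21/55.
Total probability = (1/3)(7/22) + (2/3)(21/55) = 119/330.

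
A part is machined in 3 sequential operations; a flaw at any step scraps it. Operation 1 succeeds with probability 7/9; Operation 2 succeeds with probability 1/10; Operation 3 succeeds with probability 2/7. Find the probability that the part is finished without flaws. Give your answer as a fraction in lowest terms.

Multiplying along the chain,
P = 7/9 × 1/10 × 2/7 = 14/630 = 1/45.

1/45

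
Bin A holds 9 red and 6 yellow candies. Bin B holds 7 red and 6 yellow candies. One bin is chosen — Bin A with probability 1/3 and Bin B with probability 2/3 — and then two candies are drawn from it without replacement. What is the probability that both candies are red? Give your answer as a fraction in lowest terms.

From Bin A: P(both red) = (9/15)(8/14) = 12/35.
From Bin B: P(both red) = (7/13)(6/12) = 7/26.
Total probability = (1/3)(12/35) + (2/3)(7/26) = 401/1365.

401/1365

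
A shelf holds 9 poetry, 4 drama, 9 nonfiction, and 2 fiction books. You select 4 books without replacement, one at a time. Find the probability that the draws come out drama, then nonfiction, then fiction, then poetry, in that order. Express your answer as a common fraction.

9/3542

Chain rule:
P = 4/24 × 9/23 × 2/22 × 9/21 = 648/255024 = 9/3542.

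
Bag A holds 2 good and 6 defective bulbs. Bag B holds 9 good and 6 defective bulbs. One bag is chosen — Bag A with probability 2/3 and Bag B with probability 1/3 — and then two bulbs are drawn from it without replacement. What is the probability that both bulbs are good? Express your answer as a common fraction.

29/210

From Bag A: P(both good) = (2/8)(1/7) = 1/28.
From Bag B: P(both good) = (9/15)(8/14) = 12/35.
Total probability = (2/3)(1/28) + (1/3)(12/35) = 29/210.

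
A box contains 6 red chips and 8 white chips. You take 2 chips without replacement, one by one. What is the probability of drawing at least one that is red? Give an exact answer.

9/13

P(no red) = 8/14 × 7/13 = 56/182 = 4/13.
P(at least one) = 1 − 4/13 = 9/13.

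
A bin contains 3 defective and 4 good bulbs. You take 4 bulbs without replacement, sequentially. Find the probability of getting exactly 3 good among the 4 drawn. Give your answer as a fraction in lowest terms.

One ordering (good drawn first) has probability 4/7 × 3/6 × 2/5 × 3/4 = 72/840 = 3/35.
There are C(4,3) = 4 such orderings, each equally likely, so P = 4 × 3/35 = 12/35.

12/35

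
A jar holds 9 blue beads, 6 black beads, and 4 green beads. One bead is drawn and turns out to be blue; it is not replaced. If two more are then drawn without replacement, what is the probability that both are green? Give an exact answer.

With the first bead removed, 4 green remain out of 18.
P = 4/18 × 3/17 = 12/306 = 2/51.

2/51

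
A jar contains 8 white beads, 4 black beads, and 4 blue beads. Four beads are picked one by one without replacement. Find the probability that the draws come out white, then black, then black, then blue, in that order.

4/455

Multiply the probability of each draw given the previous ones:
P = 8/16 × 4/15 × 3/14 × 4/13 = 384/43680 = 4/455.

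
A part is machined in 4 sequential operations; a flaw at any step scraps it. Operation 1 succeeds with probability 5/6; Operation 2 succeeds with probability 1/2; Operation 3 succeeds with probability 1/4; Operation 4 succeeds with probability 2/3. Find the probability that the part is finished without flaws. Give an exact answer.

Each stage is reached only if all earlier stages succeed, so
P = 5/6 × 1/2 × 1/4 × 2/3 = 10/144 = 5/72.

5/72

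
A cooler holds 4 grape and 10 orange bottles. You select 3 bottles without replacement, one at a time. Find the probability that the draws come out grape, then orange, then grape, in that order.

Chain rule:
P = 4/14 × 10/13 × 3/12 = 120/2184 = 5/91.

5/91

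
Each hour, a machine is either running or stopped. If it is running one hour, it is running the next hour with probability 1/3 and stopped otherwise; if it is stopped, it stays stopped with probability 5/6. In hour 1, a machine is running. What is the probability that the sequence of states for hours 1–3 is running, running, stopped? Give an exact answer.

2/9

Hour 1 is given. For each transition, use the conditional probability from the current state:
P(running | running) = 1/3; P(stopped | running) = 2/3.
P = 1/3 × 2/3 = 2/9.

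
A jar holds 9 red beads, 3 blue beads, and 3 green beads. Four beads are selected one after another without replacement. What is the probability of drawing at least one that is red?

90/91

P(no red) = 6/15 × 5/14 × 4/13 × 3/12 = 360/32760 = 1/91.
P(at least one) = 1 − 1/91 = 90/91.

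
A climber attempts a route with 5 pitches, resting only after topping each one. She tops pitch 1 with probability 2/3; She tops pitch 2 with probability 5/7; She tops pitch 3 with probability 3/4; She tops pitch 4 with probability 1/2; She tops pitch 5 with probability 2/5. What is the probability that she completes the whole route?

1/14

The events are sequential, so multiply the conditional probabilities:
P = 2/3 × 5/7 × 3/4 × 1/2 × 2/5 = 60/840 = 1/14.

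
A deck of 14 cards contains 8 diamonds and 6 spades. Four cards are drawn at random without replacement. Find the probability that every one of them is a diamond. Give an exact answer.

10/143

P(every draw is a diamond) = 8/14 × 7/13 × 6/12 × 5/11 = 1680/24024 = 10/143.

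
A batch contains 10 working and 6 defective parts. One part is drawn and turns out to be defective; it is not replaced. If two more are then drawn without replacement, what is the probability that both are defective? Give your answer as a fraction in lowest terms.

With the first part removed, 5 defective remain out of 15.
P = 5/15 × 4/14 = 20/210 = 2/21.

2/21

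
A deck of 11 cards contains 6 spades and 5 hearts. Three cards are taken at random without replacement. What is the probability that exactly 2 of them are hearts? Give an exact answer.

One ordering (hearts drawn first) has probability 5/11 × 4/10 × 6/9 = 120/990 = 4/33.
There are C(3,2) = 3 such orderings, each equally likely, so P = 3 × 4/33 = 4/11.

4/11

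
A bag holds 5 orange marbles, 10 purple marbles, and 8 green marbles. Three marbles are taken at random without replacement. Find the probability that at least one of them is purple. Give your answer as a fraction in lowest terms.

P(no purple) = 13/23 × 12/22 × 11/21 = 1716/10626 = 26/161.
P(at least one) = 1 − 26/161 = 135/161.

135/161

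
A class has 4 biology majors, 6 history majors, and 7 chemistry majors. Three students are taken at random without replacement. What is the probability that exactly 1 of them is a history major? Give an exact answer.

One ordering (a history major drawn first) has probability 6/17 × 11/16 × 10/15 = 660/4080 = 11/68.
There are C(3,1) = 3 such orderings, each equally likely, so P = 3 × 11/68 = 33/68.

33/68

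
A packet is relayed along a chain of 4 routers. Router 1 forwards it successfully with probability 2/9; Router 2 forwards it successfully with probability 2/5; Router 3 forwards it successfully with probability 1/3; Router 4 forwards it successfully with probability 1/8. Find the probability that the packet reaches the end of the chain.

Each stage is reached only if all earlier stages succeed, so
P = 2/9 × 2/5 × 1/3 × 1/8 = 4/1080 = 1/270.

1/270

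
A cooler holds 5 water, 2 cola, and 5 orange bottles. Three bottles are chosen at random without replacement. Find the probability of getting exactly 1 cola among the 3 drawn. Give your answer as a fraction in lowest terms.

One ordering (cola drawn first) has probability 2/12 × 10/11 × 9/10 = 180/1320 = 3/22.
There are C(3,1) = 3 such orderings, each equally likely, so P = 3 × 3/22 = 9/22.

9/22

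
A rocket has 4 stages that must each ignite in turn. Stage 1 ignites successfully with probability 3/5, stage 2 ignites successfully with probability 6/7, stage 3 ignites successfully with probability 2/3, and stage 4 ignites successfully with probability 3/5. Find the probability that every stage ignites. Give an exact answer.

36/175

Multiplying along the chain,
P = 3/5 × 6/7 × 2/3 × 3/5 = 108/525 = 36/175.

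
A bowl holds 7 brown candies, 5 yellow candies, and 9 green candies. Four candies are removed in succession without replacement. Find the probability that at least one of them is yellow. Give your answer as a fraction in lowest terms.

P(no yellow) = 16/21 × 15/20 × 14/19 × 13/18 = 43680/143640 = 52/171.
P(at least one) = 1 − 52/171 = 119/171.

119/171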